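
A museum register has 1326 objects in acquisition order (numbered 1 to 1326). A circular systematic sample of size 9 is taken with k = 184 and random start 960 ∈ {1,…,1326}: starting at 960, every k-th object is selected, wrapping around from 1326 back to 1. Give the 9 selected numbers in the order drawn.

Selection 1: 960
Selection 2: 960 + 184 = 1144
Selection 3: 1144 + 184 = 1328 → 1328 − 1326 = 2
Selection 4: 2 + 184 = 186
Selection 5: 186 + 184 = 370
Selection 6: 370 + 184 = 554
Selection 7: 554 + 184 = 738
Selection 8: 738 + 184 = 922
Selection 9: 922 + 184 = 1106

960, 1144, 2, 186, 370, 554, 738, 922, 1106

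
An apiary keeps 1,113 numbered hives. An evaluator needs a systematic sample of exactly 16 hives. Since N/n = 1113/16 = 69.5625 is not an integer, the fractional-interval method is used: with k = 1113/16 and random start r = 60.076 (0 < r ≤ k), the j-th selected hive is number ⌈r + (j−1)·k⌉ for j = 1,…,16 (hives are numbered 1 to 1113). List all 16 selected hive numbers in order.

61, 130, 200, 269, 339, 408, 478, 548, 617, 687, 756, 826, 895, 965, 1034, 1104

j=1: r + 0k = 60.076 → ⌈·⌉ = 61
j=2: r + 1k = 129.6385 → ⌈·⌉ = 130
j=3: r + 2k = 199.201 → ⌈·⌉ = 200
j=4: r + 3k = 268.7635 → ⌈·⌉ = 269
j=5: r + 4k = 338.326 → ⌈·⌉ = 339
j=6: r + 5k = 407.8885 → ⌈·⌉ = 408
j=7: r + 6k = 477.451 → ⌈·⌉ = 478
j=8: r + 7k = 547.0135 → ⌈·⌉ = 548
j=9: r + 8k = 616.576 → ⌈·⌉ = 617
j=10: r + 9k = 686.1385 → ⌈·⌉ = 687
j=11: r + 10k = 755.701 → ⌈·⌉ = 756
j=12: r + 11k = 825.2635 → ⌈·⌉ = 826
j=13: r + 12k = 894.826 → ⌈·⌉ = 895
j=14: r + 13k = 964.3885 → ⌈·⌉ = 965
j=15: r + 14k = 1033.951 → ⌈·⌉ = 1034
j=16: r + 15k = 1103.5135 → ⌈·⌉ = 1104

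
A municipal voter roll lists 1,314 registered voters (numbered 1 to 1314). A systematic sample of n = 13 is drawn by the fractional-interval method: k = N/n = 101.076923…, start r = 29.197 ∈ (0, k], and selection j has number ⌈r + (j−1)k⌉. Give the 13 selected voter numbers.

j=1: r + 0k = 29.197 → ⌈·⌉ = 30
j=2: r + 1k = 130.273923… → ⌈·⌉ = 131
j=3: r + 2k = 231.350846… → ⌈·⌉ = 232
j=4: r + 3k = 332.427769… → ⌈·⌉ = 333
j=5: r + 4k = 433.504692… → ⌈·⌉ = 434
j=6: r + 5k = 534.581615… → ⌈·⌉ = 535
j=7: r + 6k = 635.658538… → ⌈·⌉ = 636
j=8: r + 7k = 736.735461… → ⌈·⌉ = 737
j=9: r + 8k = 837.812384… → ⌈·⌉ = 838
j=10: r + 9k = 938.889307… → ⌈·⌉ = 939
j=11: r + 10k = 1039.966230… → ⌈·⌉ = 1040
j=12: r + 11k = 1141.043153… → ⌈·⌉ = 1142
j=13: r + 12k = 1242.120076… → ⌈·⌉ = 1243

30, 131, 232, 333, 434, 535, 636, 737, 838, 939, 1040, 1142, 1243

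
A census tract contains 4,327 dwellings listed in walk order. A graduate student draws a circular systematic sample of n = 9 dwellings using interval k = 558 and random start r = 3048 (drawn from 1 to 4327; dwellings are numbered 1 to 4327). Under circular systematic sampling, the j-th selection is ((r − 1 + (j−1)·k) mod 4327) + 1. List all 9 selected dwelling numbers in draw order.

Selection 1: 3048
Selection 2: 3048 + 558 = 3606
Selection 3: 3606 + 558 = 4164
Selection 4: 4164 + 558 = 4722 → 4722 − 4327 = 395
Selection 5: 395 + 558 = 953
Selection 6: 953 + 558 = 1511
Selection 7: 1511 + 558 = 2069
Selection 8: 2069 + 558 = 2627
Selection 9: 2627 + 558 = 3185

3048, 3606, 4164, 395, 953, 1511, 2069, 2627, 3185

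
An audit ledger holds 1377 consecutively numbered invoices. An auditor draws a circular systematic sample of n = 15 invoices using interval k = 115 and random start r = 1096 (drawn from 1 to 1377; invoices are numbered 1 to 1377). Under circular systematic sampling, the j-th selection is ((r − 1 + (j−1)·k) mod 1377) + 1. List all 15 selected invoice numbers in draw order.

Selection 1: 1096
Selection 2: 1096 + 115 = 1211
Selection 3: 1211 + 115 = 1326
Selection 4: 1326 + 115 = 1441 → 1441 − 1377 = 64
Selection 5: 64 + 115 = 179
Selection 6: 179 + 115 = 294
Selection 7: 294 + 115 = 409
Selection 8: 409 + 115 = 524
Selection 9: 524 + 115 = 639
Selection 10: 639 + 115 = 754
Selection 11: 754 + 115 = 869
Selection 12: 869 + 115 = 984
Selection 13: 984 + 115 = 1099
Selection 14: 1099 + 115 = 1214
Selection 15: 1214 + 115 = 1329

1096, 1211, 1326, 64, 179, 294, 409, 524, 639, 754, 869, 984, 1099, 1214, 1329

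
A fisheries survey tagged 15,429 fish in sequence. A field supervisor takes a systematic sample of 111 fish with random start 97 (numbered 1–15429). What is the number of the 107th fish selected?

14831

k = 15429/111 = 139
107th selection = r + (107−1)·k = 97 + 106×139 = 97 + 14734 = 14831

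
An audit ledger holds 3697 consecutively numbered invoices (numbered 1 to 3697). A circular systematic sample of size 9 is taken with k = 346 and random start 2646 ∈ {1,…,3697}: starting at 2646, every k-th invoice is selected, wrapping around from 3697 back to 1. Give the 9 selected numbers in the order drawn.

2646, 2992, 3338, 3684, 333, 679, 1025, 1371, 1717

Selection 1: 2646
Selection 2: 2646 + 346 = 2992
Selection 3: 2992 + 346 = 3338
Selection 4: 3338 + 346 = 3684
Selection 5: 3684 + 346 = 4030 → 4030 − 3697 = 333
Selection 6: 333 + 346 = 679
Selection 7: 679 + 346 = 1025
Selection 8: 1025 + 346 = 1371
Selection 9: 1371 + 346 = 1717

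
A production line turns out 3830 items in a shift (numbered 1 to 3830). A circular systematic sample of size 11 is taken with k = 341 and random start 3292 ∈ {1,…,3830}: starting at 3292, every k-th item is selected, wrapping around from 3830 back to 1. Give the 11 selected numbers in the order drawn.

Selection 1: 3292
Selection 2: 3292 + 341 = 3633
Selection 3: 3633 + 341 = 3974 → 3974 − 3830 = 144
Selection 4: 144 + 341 = 485
Selection 5: 485 + 341 = 826
Selection 6: 826 + 341 = 1167
Selection 7: 1167 + 341 = 1508
Selection 8: 1508 + 341 = 1849
Selection 9: 1849 + 341 = 2190
Selection 10: 2190 + 341 = 2531
Selection 11: 2531 + 341 = 2872

3292, 3633, 144, 485, 826, 1167, 1508, 1849, 2190, 2531, 2872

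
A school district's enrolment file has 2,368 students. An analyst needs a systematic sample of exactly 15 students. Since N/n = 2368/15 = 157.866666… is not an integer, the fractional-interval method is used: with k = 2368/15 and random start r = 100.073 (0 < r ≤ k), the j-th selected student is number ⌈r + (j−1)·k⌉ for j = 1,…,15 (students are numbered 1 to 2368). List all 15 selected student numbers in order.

j=1: r + 0k = 100.073 → ⌈·⌉ = 101
j=2: r + 1k = 257.939666… → ⌈·⌉ = 258
j=3: r + 2k = 415.806333… → ⌈·⌉ = 416
j=4: r + 3k = 573.673 → ⌈·⌉ = 574
j=5: r + 4k = 731.539666… → ⌈·⌉ = 732
j=6: r + 5k = 889.406333… → ⌈·⌉ = 890
j=7: r + 6k = 1047.273 → ⌈·⌉ = 1048
j=8: r + 7k = 1205.139666… → ⌈·⌉ = 1206
j=9: r + 8k = 1363.006333… → ⌈·⌉ = 1364
j=10: r + 9k = 1520.873 → ⌈·⌉ = 1521
j=11: r + 10k = 1678.739666… → ⌈·⌉ = 1679
j=12: r + 11k = 1836.606333… → ⌈·⌉ = 1837
j=13: r + 12k = 1994.473 → ⌈·⌉ = 1995
j=14: r + 13k = 2152.339666… → ⌈·⌉ = 2153
j=15: r + 14k = 2310.206333… → ⌈·⌉ = 2311

101, 258, 416, 574, 732, 890, 1048, 1206, 1364, 1521, 1679, 1837, 1995, 2153, 2311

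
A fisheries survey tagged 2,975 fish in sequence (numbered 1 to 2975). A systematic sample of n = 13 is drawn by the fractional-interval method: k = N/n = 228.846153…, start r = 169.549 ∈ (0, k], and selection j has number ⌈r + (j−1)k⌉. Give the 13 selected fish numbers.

170, 399, 628, 857, 1085, 1314, 1543, 1772, 2001, 2230, 2459, 2687, 2916

j=1: r + 0k = 169.549 → ⌈·⌉ = 170
j=2: r + 1k = 398.395153… → ⌈·⌉ = 399
j=3: r + 2k = 627.241307… → ⌈·⌉ = 628
j=4: r + 3k = 856.087461… → ⌈·⌉ = 857
j=5: r + 4k = 1084.933615… → ⌈·⌉ = 1085
j=6: r + 5k = 1313.779769… → ⌈·⌉ = 1314
j=7: r + 6k = 1542.625923… → ⌈·⌉ = 1543
j=8: r + 7k = 1771.472076… → ⌈·⌉ = 1772
j=9: r + 8k = 2000.318230… → ⌈·⌉ = 2001
j=10: r + 9k = 2229.164384… → ⌈·⌉ = 2230
j=11: r + 10k = 2458.010538… → ⌈·⌉ = 2459
j=12: r + 11k = 2686.856692… → ⌈·⌉ = 2687
j=13: r + 12k = 2915.702846… → ⌈·⌉ = 2916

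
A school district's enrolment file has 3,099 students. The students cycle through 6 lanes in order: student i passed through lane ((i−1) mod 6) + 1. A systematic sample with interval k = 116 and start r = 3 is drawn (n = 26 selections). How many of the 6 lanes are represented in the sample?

3

Consecutive selections differ by k = 116, so their lane numbers differ by 116 mod 6 = 2.
gcd(116, 6) = 2, so the sample visits 6/2 = 3 distinct residues mod 6.
Start 3 is lane 3; the lanes hit are 1, 3, 5.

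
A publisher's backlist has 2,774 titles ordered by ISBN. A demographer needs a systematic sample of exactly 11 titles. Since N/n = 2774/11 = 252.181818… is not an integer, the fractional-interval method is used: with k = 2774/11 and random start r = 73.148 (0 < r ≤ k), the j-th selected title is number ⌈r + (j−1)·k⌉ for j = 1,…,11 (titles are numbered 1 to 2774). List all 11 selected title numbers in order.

74, 326, 578, 830, 1082, 1335, 1587, 1839, 2091, 2343, 2595

j=1: r + 0k = 73.148 → ⌈·⌉ = 74
j=2: r + 1k = 325.329818… → ⌈·⌉ = 326
j=3: r + 2k = 577.511636… → ⌈·⌉ = 578
j=4: r + 3k = 829.693454… → ⌈·⌉ = 830
j=5: r + 4k = 1081.875272… → ⌈·⌉ = 1082
j=6: r + 5k = 1334.057090… → ⌈·⌉ = 1335
j=7: r + 6k = 1586.238909… → ⌈·⌉ = 1587
j=8: r + 7k = 1838.420727… → ⌈·⌉ = 1839
j=9: r + 8k = 2090.602545… → ⌈·⌉ = 2091
j=10: r + 9k = 2342.784363… → ⌈·⌉ = 2343
j=11: r + 10k = 2594.966181… → ⌈·⌉ = 2595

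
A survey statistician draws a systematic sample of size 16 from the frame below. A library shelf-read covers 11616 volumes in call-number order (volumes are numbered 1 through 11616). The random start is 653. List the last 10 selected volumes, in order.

5009, 5735, 6461, 7187, 7913, 8639, 9365, 10091, 10817, 11543

k = N/n = 11616/16 = 726
7th selection = 653 + 6×726 = 5009
8th: 5009 + 726 = 5735
9th: 5735 + 726 = 6461
10th: 6461 + 726 = 7187
11th: 7187 + 726 = 7913
12th: 7913 + 726 = 8639
13th: 8639 + 726 = 9365
14th: 9365 + 726 = 10091
15th: 10091 + 726 = 10817
16th: 10817 + 726 = 11543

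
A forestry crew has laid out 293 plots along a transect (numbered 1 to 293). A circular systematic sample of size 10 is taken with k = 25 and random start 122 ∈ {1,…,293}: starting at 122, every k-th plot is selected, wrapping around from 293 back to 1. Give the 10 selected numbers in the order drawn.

Selection 1: 122
Selection 2: 122 + 25 = 147
Selection 3: 147 + 25 = 172
Selection 4: 172 + 25 = 197
Selection 5: 197 + 25 = 222
Selection 6: 222 + 25 = 247
Selection 7: 247 + 25 = 272
Selection 8: 272 + 25 = 297 → 297 − 293 = 4
Selection 9: 4 + 25 = 29
Selection 10: 29 + 25 = 54

122, 147, 172, 197, 222, 247, 272, 4, 29, 54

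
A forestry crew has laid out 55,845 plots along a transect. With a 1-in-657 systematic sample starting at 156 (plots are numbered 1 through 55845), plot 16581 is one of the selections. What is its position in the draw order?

26

k = 657
position = (16581 − 156)/657 + 1 = 16425/657 + 1 = 25 + 1 = 26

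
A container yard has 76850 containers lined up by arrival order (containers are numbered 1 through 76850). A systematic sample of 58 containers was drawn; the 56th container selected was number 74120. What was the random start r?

k = 76850/58 = 1325
r = 74120 − (56−1)×1325 = 74120 − 72875 = 1245

1245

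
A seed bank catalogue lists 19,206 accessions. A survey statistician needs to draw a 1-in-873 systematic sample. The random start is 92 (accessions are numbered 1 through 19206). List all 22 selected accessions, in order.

92, 965, 1838, 2711, 3584, 4457, 5330, 6203, 7076, 7949, 8822, 9695, 10568, 11441, 12314, 13187, 14060, 14933, 15806, 16679, 17552, 18425

accession 1: 92
accession 2: 92 + 873 = 965
accession 3: 965 + 873 = 1838
accession 4: 1838 + 873 = 2711
accession 5: 2711 + 873 = 3584
accession 6: 3584 + 873 = 4457
accession 7: 4457 + 873 = 5330
accession 8: 5330 + 873 = 6203
accession 9: 6203 + 873 = 7076
accession 10: 7076 + 873 = 7949
accession 11: 7949 + 873 = 8822
accession 12: 8822 + 873 = 9695
accession 13: 9695 + 873 = 10568
accession 14: 10568 + 873 = 11441
accession 15: 11441 + 873 = 12314
accession 16: 12314 + 873 = 13187
accession 17: 13187 + 873 = 14060
accession 18: 14060 + 873 = 14933
accession 19: 14933 + 873 = 15806
accession 20: 15806 + 873 = 16679
accession 21: 16679 + 873 = 17552
accession 22: 17552 + 873 = 18425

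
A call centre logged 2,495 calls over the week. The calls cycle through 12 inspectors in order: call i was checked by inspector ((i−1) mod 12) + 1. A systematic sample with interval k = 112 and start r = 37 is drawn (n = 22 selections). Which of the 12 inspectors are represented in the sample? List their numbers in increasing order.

1, 5, 9

Consecutive selections differ by k = 112, so their inspector numbers differ by 112 mod 12 = 4.
gcd(112, 12) = 4, so the sample visits 12/4 = 3 distinct residues mod 12.
Start 37 is inspector 1; the inspectors hit are 1, 5, 9.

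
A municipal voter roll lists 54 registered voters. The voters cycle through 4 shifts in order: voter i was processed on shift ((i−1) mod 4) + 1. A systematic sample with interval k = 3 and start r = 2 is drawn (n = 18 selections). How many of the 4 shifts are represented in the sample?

4

Consecutive selections differ by k = 3, so their shift numbers differ by 3 mod 4 = 3.
gcd(3, 4) = 1, so the sample visits 4/1 = 4 distinct residues mod 4.
Start 2 is shift 2; the shifts hit are 1, 2, 3, 4.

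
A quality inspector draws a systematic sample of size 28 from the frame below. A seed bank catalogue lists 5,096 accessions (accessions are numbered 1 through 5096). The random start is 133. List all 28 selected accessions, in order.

k = N/n = 5096/28 = 182
accession 1: 133
accession 2: 133 + 182 = 315
accession 3: 315 + 182 = 497
accession 4: 497 + 182 = 679
accession 5: 679 + 182 = 861
accession 6: 861 + 182 = 1043
accession 7: 1043 + 182 = 1225
accession 8: 1225 + 182 = 1407
accession 9: 1407 + 182 = 1589
accession 10: 1589 + 182 = 1771
accession 11: 1771 + 182 = 1953
accession 12: 1953 + 182 = 2135
accession 13: 2135 + 182 = 2317
accession 14: 2317 + 182 = 2499
accession 15: 2499 + 182 = 2681
accession 16: 2681 + 182 = 2863
accession 17: 2863 + 182 = 3045
accession 18: 3045 + 182 = 3227
accession 19: 3227 + 182 = 3409
accession 20: 3409 + 182 = 3591
accession 21: 3591 + 182 = 3773
accession 22: 3773 + 182 = 3955
accession 23: 3955 + 182 = 4137
accession 24: 4137 + 182 = 4319
accession 25: 4319 + 182 = 4501
accession 26: 4501 + 182 = 4683
accession 27: 4683 + 182 = 4865
accession 28: 4865 + 182 = 5047

133, 315, 497, 679, 861, 1043, 1225, 1407, 1589, 1771, 1953, 2135, 2317, 2499, 2681, 2863, 3045, 3227, 3409, 3591, 3773, 3955, 4137, 4319, 4501, 4683, 4865, 5047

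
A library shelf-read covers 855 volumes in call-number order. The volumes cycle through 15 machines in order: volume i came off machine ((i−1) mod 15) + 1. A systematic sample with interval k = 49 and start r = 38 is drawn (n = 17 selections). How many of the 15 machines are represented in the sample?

Consecutive selections differ by k = 49, so their machine numbers differ by 49 mod 15 = 4.
gcd(49, 15) = 1, so the sample visits 15/1 = 15 distinct residues mod 15.
Start 38 is machine 8; the machines hit are 1, 2, 3, 4, 5, 6, 7, 8, 9, 10, 11, 12, 13, 14, 15.

15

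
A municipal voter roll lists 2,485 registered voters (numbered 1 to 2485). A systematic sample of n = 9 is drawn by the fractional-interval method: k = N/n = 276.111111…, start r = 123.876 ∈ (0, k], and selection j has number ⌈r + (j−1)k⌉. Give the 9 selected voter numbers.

j=1: r + 0k = 123.876 → ⌈·⌉ = 124
j=2: r + 1k = 399.987111… → ⌈·⌉ = 400
j=3: r + 2k = 676.098222… → ⌈·⌉ = 677
j=4: r + 3k = 952.209333… → ⌈·⌉ = 953
j=5: r + 4k = 1228.320444… → ⌈·⌉ = 1229
j=6: r + 5k = 1504.431555… → ⌈·⌉ = 1505
j=7: r + 6k = 1780.542666… → ⌈·⌉ = 1781
j=8: r + 7k = 2056.653777… → ⌈·⌉ = 2057
j=9: r + 8k = 2332.764888… → ⌈·⌉ = 2333

124, 400, 677, 953, 1229, 1505, 1781, 2057, 2333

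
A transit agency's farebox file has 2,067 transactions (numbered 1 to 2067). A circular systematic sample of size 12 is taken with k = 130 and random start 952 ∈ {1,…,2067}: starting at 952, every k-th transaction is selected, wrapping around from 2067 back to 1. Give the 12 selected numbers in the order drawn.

Selection 1: 952
Selection 2: 952 + 130 = 1082
Selection 3: 1082 + 130 = 1212
Selection 4: 1212 + 130 = 1342
Selection 5: 1342 + 130 = 1472
Selection 6: 1472 + 130 = 1602
Selection 7: 1602 + 130 = 1732
Selection 8: 1732 + 130 = 1862
Selection 9: 1862 + 130 = 1992
Selection 10: 1992 + 130 = 2122 → 2122 − 2067 = 55
Selection 11: 55 + 130 = 185
Selection 12: 185 + 130 = 315

952, 1082, 1212, 1342, 1472, 1602, 1732, 1862, 1992, 55, 185, 315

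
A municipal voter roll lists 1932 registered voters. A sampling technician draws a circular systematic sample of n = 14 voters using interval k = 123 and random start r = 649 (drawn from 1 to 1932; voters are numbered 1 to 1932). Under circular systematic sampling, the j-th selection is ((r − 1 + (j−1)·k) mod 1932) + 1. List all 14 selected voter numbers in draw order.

649, 772, 895, 1018, 1141, 1264, 1387, 1510, 1633, 1756, 1879, 70, 193, 316

Selection 1: 649
Selection 2: 649 + 123 = 772
Selection 3: 772 + 123 = 895
Selection 4: 895 + 123 = 1018
Selection 5: 1018 + 123 = 1141
Selection 6: 1141 + 123 = 1264
Selection 7: 1264 + 123 = 1387
Selection 8: 1387 + 123 = 1510
Selection 9: 1510 + 123 = 1633
Selection 10: 1633 + 123 = 1756
Selection 11: 1756 + 123 = 1879
Selection 12: 1879 + 123 = 2002 → 2002 − 1932 = 70
Selection 13: 70 + 123 = 193
Selection 14: 193 + 123 = 316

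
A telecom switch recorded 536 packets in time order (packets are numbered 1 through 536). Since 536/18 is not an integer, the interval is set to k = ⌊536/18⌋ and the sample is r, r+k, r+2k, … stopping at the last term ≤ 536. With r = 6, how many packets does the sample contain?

19

k = ⌊536/18⌋ = 29
Achieved size = ⌊(536 − 6)/29⌋ + 1 = ⌊530/29⌋ + 1 = 18 + 1 = 19
(last selection: 6 + 18×29 = 528 ≤ 536; next would be 557 > 536)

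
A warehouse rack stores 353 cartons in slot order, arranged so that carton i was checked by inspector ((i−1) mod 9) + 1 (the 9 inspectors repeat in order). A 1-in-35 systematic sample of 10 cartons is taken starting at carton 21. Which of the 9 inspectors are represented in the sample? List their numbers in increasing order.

Consecutive selections differ by k = 35, so their inspector numbers differ by 35 mod 9 = 8.
gcd(35, 9) = 1, so the sample visits 9/1 = 9 distinct residues mod 9.
Start 21 is inspector 3; the inspectors hit are 1, 2, 3, 4, 5, 6, 7, 8, 9.

1, 2, 3, 4, 5, 6, 7, 8, 9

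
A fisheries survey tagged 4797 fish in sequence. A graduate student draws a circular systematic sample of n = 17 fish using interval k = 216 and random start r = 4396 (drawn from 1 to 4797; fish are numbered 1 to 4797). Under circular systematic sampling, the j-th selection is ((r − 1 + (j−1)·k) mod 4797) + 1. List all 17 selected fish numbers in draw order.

4396, 4612, 31, 247, 463, 679, 895, 1111, 1327, 1543, 1759, 1975, 2191, 2407, 2623, 2839, 3055

Selection 1: 4396
Selection 2: 4396 + 216 = 4612
Selection 3: 4612 + 216 = 4828 → 4828 − 4797 = 31
Selection 4: 31 + 216 = 247
Selection 5: 247 + 216 = 463
Selection 6: 463 + 216 = 679
Selection 7: 679 + 216 = 895
Selection 8: 895 + 216 = 1111
Selection 9: 1111 + 216 = 1327
Selection 10: 1327 + 216 = 1543
Selection 11: 1543 + 216 = 1759
Selection 12: 1759 + 216 = 1975
Selection 13: 1975 + 216 = 2191
Selection 14: 2191 + 216 = 2407
Selection 15: 2407 + 216 = 2623
Selection 16: 2623 + 216 = 2839
Selection 17: 2839 + 216 = 3055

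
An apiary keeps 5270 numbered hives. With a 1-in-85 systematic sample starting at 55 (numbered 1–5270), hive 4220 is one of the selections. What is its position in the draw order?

50

k = 85
position = (4220 − 55)/85 + 1 = 4165/85 + 1 = 49 + 1 = 50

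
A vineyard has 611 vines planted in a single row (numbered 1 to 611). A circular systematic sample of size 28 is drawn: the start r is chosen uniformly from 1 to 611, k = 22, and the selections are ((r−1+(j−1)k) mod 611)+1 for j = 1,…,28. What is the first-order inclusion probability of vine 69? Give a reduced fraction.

28/611

For each position j, as r ranges over 1…611 the j-th selection hits every vine exactly once, so vine 69 is selected for exactly 28 of the 611 starts.
Inclusion probability = 28/611.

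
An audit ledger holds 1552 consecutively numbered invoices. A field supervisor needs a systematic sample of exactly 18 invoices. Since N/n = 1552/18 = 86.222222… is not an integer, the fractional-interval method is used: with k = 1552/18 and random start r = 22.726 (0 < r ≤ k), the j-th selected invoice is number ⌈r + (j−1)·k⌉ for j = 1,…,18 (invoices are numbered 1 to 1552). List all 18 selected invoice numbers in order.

23, 109, 196, 282, 368, 454, 541, 627, 713, 799, 885, 972, 1058, 1144, 1230, 1317, 1403, 1489

j=1: r + 0k = 22.726 → ⌈·⌉ = 23
j=2: r + 1k = 108.948222… → ⌈·⌉ = 109
j=3: r + 2k = 195.170444… → ⌈·⌉ = 196
j=4: r + 3k = 281.392666… → ⌈·⌉ = 282
j=5: r + 4k = 367.614888… → ⌈·⌉ = 368
j=6: r + 5k = 453.837111… → ⌈·⌉ = 454
j=7: r + 6k = 540.059333… → ⌈·⌉ = 541
j=8: r + 7k = 626.281555… → ⌈·⌉ = 627
j=9: r + 8k = 712.503777… → ⌈·⌉ = 713
j=10: r + 9k = 798.726 → ⌈·⌉ = 799
j=11: r + 10k = 884.948222… → ⌈·⌉ = 885
j=12: r + 11k = 971.170444… → ⌈·⌉ = 972
j=13: r + 12k = 1057.392666… → ⌈·⌉ = 1058
j=14: r + 13k = 1143.614888… → ⌈·⌉ = 1144
j=15: r + 14k = 1229.837111… → ⌈·⌉ = 1230
j=16: r + 15k = 1316.059333… → ⌈·⌉ = 1317
j=17: r + 16k = 1402.281555… → ⌈·⌉ = 1403
j=18: r + 17k = 1488.503777… → ⌈·⌉ = 1489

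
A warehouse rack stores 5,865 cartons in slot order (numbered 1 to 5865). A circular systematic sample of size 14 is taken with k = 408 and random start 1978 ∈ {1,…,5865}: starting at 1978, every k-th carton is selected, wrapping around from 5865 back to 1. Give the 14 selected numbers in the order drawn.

1978, 2386, 2794, 3202, 3610, 4018, 4426, 4834, 5242, 5650, 193, 601, 1009, 1417

Selection 1: 1978
Selection 2: 1978 + 408 = 2386
Selection 3: 2386 + 408 = 2794
Selection 4: 2794 + 408 = 3202
Selection 5: 3202 + 408 = 3610
Selection 6: 3610 + 408 = 4018
Selection 7: 4018 + 408 = 4426
Selection 8: 4426 + 408 = 4834
Selection 9: 4834 + 408 = 5242
Selection 10: 5242 + 408 = 5650
Selection 11: 5650 + 408 = 6058 → 6058 − 5865 = 193
Selection 12: 193 + 408 = 601
Selection 13: 601 + 408 = 1009
Selection 14: 1009 + 408 = 1417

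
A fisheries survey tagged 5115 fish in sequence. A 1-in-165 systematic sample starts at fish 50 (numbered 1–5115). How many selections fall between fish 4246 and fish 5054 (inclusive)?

5

k = 165
First selection ≥ 4246: 50 + ⌈(4246−50)/165⌉·165 = 50 + 26×165 = 4340
Last selection ≤ 5054: 50 + ⌊(5054−50)/165⌋·165 = 50 + 30×165 = 5000
Count = 30 − 26 + 1 = 5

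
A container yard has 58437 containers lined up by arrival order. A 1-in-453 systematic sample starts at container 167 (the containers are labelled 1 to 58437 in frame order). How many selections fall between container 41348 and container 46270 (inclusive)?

k = 453
First selection ≥ 41348: 167 + ⌈(41348−167)/453⌉·453 = 167 + 91×453 = 41390
Last selection ≤ 46270: 167 + ⌊(46270−167)/453⌋·453 = 167 + 101×453 = 45920
Count = 101 − 91 + 1 = 11

11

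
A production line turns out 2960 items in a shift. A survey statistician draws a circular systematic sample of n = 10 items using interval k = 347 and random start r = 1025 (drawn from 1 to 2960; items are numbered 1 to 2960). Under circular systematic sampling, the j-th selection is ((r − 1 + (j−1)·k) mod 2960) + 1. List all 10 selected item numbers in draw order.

Selection 1: 1025
Selection 2: 1025 + 347 = 1372
Selection 3: 1372 + 347 = 1719
Selection 4: 1719 + 347 = 2066
Selection 5: 2066 + 347 = 2413
Selection 6: 2413 + 347 = 2760
Selection 7: 2760 + 347 = 3107 → 3107 − 2960 = 147
Selection 8: 147 + 347 = 494
Selection 9: 494 + 347 = 841
Selection 10: 841 + 347 = 1188

1025, 1372, 1719, 2066, 2413, 2760, 147, 494, 841, 1188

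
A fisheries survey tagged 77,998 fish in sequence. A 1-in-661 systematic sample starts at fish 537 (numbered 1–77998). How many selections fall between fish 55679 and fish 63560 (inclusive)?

12

k = 661
First selection ≥ 55679: 537 + ⌈(55679−537)/661⌉·661 = 537 + 84×661 = 56061
Last selection ≤ 63560: 537 + ⌊(63560−537)/661⌋·661 = 537 + 95×661 = 63332
Count = 95 − 84 + 1 = 12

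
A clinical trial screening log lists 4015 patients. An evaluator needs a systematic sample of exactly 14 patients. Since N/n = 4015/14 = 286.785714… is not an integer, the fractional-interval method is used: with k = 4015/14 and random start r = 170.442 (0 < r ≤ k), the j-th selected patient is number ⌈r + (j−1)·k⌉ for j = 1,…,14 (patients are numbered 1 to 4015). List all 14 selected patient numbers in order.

171, 458, 745, 1031, 1318, 1605, 1892, 2178, 2465, 2752, 3039, 3326, 3612, 3899

j=1: r + 0k = 170.442 → ⌈·⌉ = 171
j=2: r + 1k = 457.227714… → ⌈·⌉ = 458
j=3: r + 2k = 744.013428… → ⌈·⌉ = 745
j=4: r + 3k = 1030.799142… → ⌈·⌉ = 1031
j=5: r + 4k = 1317.584857… → ⌈·⌉ = 1318
j=6: r + 5k = 1604.370571… → ⌈·⌉ = 1605
j=7: r + 6k = 1891.156285… → ⌈·⌉ = 1892
j=8: r + 7k = 2177.942 → ⌈·⌉ = 2178
j=9: r + 8k = 2464.727714… → ⌈·⌉ = 2465
j=10: r + 9k = 2751.513428… → ⌈·⌉ = 2752
j=11: r + 10k = 3038.299142… → ⌈·⌉ = 3039
j=12: r + 11k = 3325.084857… → ⌈·⌉ = 3326
j=13: r + 12k = 3611.870571… → ⌈·⌉ = 3612
j=14: r + 13k = 3898.656285… → ⌈·⌉ = 3899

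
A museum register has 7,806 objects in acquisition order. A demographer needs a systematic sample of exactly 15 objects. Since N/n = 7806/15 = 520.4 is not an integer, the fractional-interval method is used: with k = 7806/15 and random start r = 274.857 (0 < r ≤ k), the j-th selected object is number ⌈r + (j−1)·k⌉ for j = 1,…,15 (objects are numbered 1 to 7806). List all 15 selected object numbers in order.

275, 796, 1316, 1837, 2357, 2877, 3398, 3918, 4439, 4959, 5479, 6000, 6520, 7041, 7561

j=1: r + 0k = 274.857 → ⌈·⌉ = 275
j=2: r + 1k = 795.257 → ⌈·⌉ = 796
j=3: r + 2k = 1315.657 → ⌈·⌉ = 1316
j=4: r + 3k = 1836.057 → ⌈·⌉ = 1837
j=5: r + 4k = 2356.457 → ⌈·⌉ = 2357
j=6: r + 5k = 2876.857 → ⌈·⌉ = 2877
j=7: r + 6k = 3397.257 → ⌈·⌉ = 3398
j=8: r + 7k = 3917.657 → ⌈·⌉ = 3918
j=9: r + 8k = 4438.057 → ⌈·⌉ = 4439
j=10: r + 9k = 4958.457 → ⌈·⌉ = 4959
j=11: r + 10k = 5478.857 → ⌈·⌉ = 5479
j=12: r + 11k = 5999.257 → ⌈·⌉ = 6000
j=13: r + 12k = 6519.657 → ⌈·⌉ = 6520
j=14: r + 13k = 7040.057 → ⌈·⌉ = 7041
j=15: r + 14k = 7560.457 → ⌈·⌉ = 7561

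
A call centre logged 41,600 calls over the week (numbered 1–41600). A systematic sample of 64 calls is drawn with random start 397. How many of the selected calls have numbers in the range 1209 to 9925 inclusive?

13

k = 41600/64 = 650
First selection ≥ 1209: 397 + ⌈(1209−397)/650⌉·650 = 397 + 2×650 = 1697
Last selection ≤ 9925: 397 + ⌊(9925−397)/650⌋·650 = 397 + 14×650 = 9497
Count = 14 − 2 + 1 = 13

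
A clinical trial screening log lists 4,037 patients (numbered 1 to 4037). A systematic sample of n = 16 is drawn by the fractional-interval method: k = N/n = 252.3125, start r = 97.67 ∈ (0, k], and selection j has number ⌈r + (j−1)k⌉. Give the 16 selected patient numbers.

j=1: r + 0k = 97.67 → ⌈·⌉ = 98
j=2: r + 1k = 349.9825 → ⌈·⌉ = 350
j=3: r + 2k = 602.295 → ⌈·⌉ = 603
j=4: r + 3k = 854.6075 → ⌈·⌉ = 855
j=5: r + 4k = 1106.92 → ⌈·⌉ = 1107
j=6: r + 5k = 1359.2325 → ⌈·⌉ = 1360
j=7: r + 6k = 1611.545 → ⌈·⌉ = 1612
j=8: r + 7k = 1863.8575 → ⌈·⌉ = 1864
j=9: r + 8k = 2116.17 → ⌈·⌉ = 2117
j=10: r + 9k = 2368.4825 → ⌈·⌉ = 2369
j=11: r + 10k = 2620.795 → ⌈·⌉ = 2621
j=12: r + 11k = 2873.1075 → ⌈·⌉ = 2874
j=13: r + 12k = 3125.42 → ⌈·⌉ = 3126
j=14: r + 13k = 3377.7325 → ⌈·⌉ = 3378
j=15: r + 14k = 3630.045 → ⌈·⌉ = 3631
j=16: r + 15k = 3882.3575 → ⌈·⌉ = 3883

98, 350, 603, 855, 1107, 1360, 1612, 1864, 2117, 2369, 2621, 2874, 3126, 3378, 3631, 3883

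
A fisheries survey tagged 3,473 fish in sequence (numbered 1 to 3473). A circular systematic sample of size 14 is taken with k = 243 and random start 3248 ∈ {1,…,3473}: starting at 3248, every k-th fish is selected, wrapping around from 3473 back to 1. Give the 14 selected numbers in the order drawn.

3248, 18, 261, 504, 747, 990, 1233, 1476, 1719, 1962, 2205, 2448, 2691, 2934

Selection 1: 3248
Selection 2: 3248 + 243 = 3491 → 3491 − 3473 = 18
Selection 3: 18 + 243 = 261
Selection 4: 261 + 243 = 504
Selection 5: 504 + 243 = 747
Selection 6: 747 + 243 = 990
Selection 7: 990 + 243 = 1233
Selection 8: 1233 + 243 = 1476
Selection 9: 1476 + 243 = 1719
Selection 10: 1719 + 243 = 1962
Selection 11: 1962 + 243 = 2205
Selection 12: 2205 + 243 = 2448
Selection 13: 2448 + 243 = 2691
Selection 14: 2691 + 243 = 2934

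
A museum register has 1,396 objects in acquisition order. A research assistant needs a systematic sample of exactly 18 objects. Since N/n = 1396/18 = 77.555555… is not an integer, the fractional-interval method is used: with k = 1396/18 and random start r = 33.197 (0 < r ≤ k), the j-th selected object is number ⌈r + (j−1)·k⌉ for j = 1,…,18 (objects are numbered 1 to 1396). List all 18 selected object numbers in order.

j=1: r + 0k = 33.197 → ⌈·⌉ = 34
j=2: r + 1k = 110.752555… → ⌈·⌉ = 111
j=3: r + 2k = 188.308111… → ⌈·⌉ = 189
j=4: r + 3k = 265.863666… → ⌈·⌉ = 266
j=5: r + 4k = 343.419222… → ⌈·⌉ = 344
j=6: r + 5k = 420.974777… → ⌈·⌉ = 421
j=7: r + 6k = 498.530333… → ⌈·⌉ = 499
j=8: r + 7k = 576.085888… → ⌈·⌉ = 577
j=9: r + 8k = 653.641444… → ⌈·⌉ = 654
j=10: r + 9k = 731.197 → ⌈·⌉ = 732
j=11: r + 10k = 808.752555… → ⌈·⌉ = 809
j=12: r + 11k = 886.308111… → ⌈·⌉ = 887
j=13: r + 12k = 963.863666… → ⌈·⌉ = 964
j=14: r + 13k = 1041.419222… → ⌈·⌉ = 1042
j=15: r + 14k = 1118.974777… → ⌈·⌉ = 1119
j=16: r + 15k = 1196.530333… → ⌈·⌉ = 1197
j=17: r + 16k = 1274.085888… → ⌈·⌉ = 1275
j=18: r + 17k = 1351.641444… → ⌈·⌉ = 1352

34, 111, 189, 266, 344, 421, 499, 577, 654, 732, 809, 887, 964, 1042, 1119, 1197, 1275, 1352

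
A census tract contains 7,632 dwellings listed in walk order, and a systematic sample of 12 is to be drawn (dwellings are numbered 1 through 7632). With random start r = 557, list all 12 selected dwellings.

557, 1193, 1829, 2465, 3101, 3737, 4373, 5009, 5645, 6281, 6917, 7553

k = N/n = 7632/12 = 636
dwelling 1: 557
dwelling 2: 557 + 636 = 1193
dwelling 3: 1193 + 636 = 1829
dwelling 4: 1829 + 636 = 2465
dwelling 5: 2465 + 636 = 3101
dwelling 6: 3101 + 636 = 3737
dwelling 7: 3737 + 636 = 4373
dwelling 8: 4373 + 636 = 5009
dwelling 9: 5009 + 636 = 5645
dwelling 10: 5645 + 636 = 6281
dwelling 11: 6281 + 636 = 6917
dwelling 12: 6917 + 636 = 7553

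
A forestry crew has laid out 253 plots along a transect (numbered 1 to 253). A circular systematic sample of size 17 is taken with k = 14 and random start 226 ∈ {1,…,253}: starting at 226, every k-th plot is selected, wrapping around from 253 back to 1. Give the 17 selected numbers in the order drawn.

226, 240, 1, 15, 29, 43, 57, 71, 85, 99, 113, 127, 141, 155, 169, 183, 197

Selection 1: 226
Selection 2: 226 + 14 = 240
Selection 3: 240 + 14 = 254 → 254 − 253 = 1
Selection 4: 1 + 14 = 15
Selection 5: 15 + 14 = 29
Selection 6: 29 + 14 = 43
Selection 7: 43 + 14 = 57
Selection 8: 57 + 14 = 71
Selection 9: 71 + 14 = 85
Selection 10: 85 + 14 = 99
Selection 11: 99 + 14 = 113
Selection 12: 113 + 14 = 127
Selection 13: 127 + 14 = 141
Selection 14: 141 + 14 = 155
Selection 15: 155 + 14 = 169
Selection 16: 169 + 14 = 183
Selection 17: 183 + 14 = 197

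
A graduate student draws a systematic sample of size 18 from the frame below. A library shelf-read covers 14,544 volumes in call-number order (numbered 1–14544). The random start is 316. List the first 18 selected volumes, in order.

k = N/n = 14544/18 = 808
volume 1: 316
volume 2: 316 + 808 = 1124
volume 3: 1124 + 808 = 1932
volume 4: 1932 + 808 = 2740
volume 5: 2740 + 808 = 3548
volume 6: 3548 + 808 = 4356
volume 7: 4356 + 808 = 5164
volume 8: 5164 + 808 = 5972
volume 9: 5972 + 808 = 6780
volume 10: 6780 + 808 = 7588
volume 11: 7588 + 808 = 8396
volume 12: 8396 + 808 = 9204
volume 13: 9204 + 808 = 10012
volume 14: 10012 + 808 = 10820
volume 15: 10820 + 808 = 11628
volume 16: 11628 + 808 = 12436
volume 17: 12436 + 808 = 13244
volume 18: 13244 + 808 = 14052

316, 1124, 1932, 2740, 3548, 4356, 5164, 5972, 6780, 7588, 8396, 9204, 10012, 10820, 11628, 12436, 13244, 14052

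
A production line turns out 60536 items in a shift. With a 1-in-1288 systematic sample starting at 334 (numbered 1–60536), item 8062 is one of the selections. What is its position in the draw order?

7

k = 1288
position = (8062 − 334)/1288 + 1 = 7728/1288 + 1 = 6 + 1 = 7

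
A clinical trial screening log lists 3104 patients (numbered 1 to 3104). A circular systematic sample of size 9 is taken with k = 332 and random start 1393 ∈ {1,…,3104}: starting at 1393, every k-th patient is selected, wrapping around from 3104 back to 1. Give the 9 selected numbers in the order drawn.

Selection 1: 1393
Selection 2: 1393 + 332 = 1725
Selection 3: 1725 + 332 = 2057
Selection 4: 2057 + 332 = 2389
Selection 5: 2389 + 332 = 2721
Selection 6: 2721 + 332 = 3053
Selection 7: 3053 + 332 = 3385 → 3385 − 3104 = 281
Selection 8: 281 + 332 = 613
Selection 9: 613 + 332 = 945

1393, 1725, 2057, 2389, 2721, 3053, 281, 613, 945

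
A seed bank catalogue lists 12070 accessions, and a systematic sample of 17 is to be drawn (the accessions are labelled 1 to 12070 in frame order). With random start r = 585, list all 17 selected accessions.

k = N/n = 12070/17 = 710
accession 1: 585
accession 2: 585 + 710 = 1295
accession 3: 1295 + 710 = 2005
accession 4: 2005 + 710 = 2715
accession 5: 2715 + 710 = 3425
accession 6: 3425 + 710 = 4135
accession 7: 4135 + 710 = 4845
accession 8: 4845 + 710 = 5555
accession 9: 5555 + 710 = 6265
accession 10: 6265 + 710 = 6975
accession 11: 6975 + 710 = 7685
accession 12: 7685 + 710 = 8395
accession 13: 8395 + 710 = 9105
accession 14: 9105 + 710 = 9815
accession 15: 9815 + 710 = 10525
accession 16: 10525 + 710 = 11235
accession 17: 11235 + 710 = 11945

585, 1295, 2005, 2715, 3425, 4135, 4845, 5555, 6265, 6975, 7685, 8395, 9105, 9815, 10525, 11235, 11945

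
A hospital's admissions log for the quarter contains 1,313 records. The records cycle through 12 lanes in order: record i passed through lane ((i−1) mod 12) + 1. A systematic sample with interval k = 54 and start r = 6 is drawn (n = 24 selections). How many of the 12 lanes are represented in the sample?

2

Consecutive selections differ by k = 54, so their lane numbers differ by 54 mod 12 = 6.
gcd(54, 12) = 6, so the sample visits 12/6 = 2 distinct residues mod 12.
Start 6 is lane 6; the lanes hit are 6, 12.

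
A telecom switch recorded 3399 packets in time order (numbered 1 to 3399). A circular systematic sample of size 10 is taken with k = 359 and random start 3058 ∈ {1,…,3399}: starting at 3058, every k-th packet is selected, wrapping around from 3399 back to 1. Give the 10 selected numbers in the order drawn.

Selection 1: 3058
Selection 2: 3058 + 359 = 3417 → 3417 − 3399 = 18
Selection 3: 18 + 359 = 377
Selection 4: 377 + 359 = 736
Selection 5: 736 + 359 = 1095
Selection 6: 1095 + 359 = 1454
Selection 7: 1454 + 359 = 1813
Selection 8: 1813 + 359 = 2172
Selection 9: 2172 + 359 = 2531
Selection 10: 2531 + 359 = 2890

3058, 18, 377, 736, 1095, 1454, 1813, 2172, 2531, 2890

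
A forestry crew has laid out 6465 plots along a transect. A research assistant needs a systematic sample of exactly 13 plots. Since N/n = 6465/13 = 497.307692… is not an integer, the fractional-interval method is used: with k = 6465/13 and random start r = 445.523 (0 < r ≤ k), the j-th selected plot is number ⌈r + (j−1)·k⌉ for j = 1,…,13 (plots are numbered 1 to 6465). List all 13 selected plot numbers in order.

446, 943, 1441, 1938, 2435, 2933, 3430, 3927, 4424, 4922, 5419, 5916, 6414

j=1: r + 0k = 445.523 → ⌈·⌉ = 446
j=2: r + 1k = 942.830692… → ⌈·⌉ = 943
j=3: r + 2k = 1440.138384… → ⌈·⌉ = 1441
j=4: r + 3k = 1937.446076… → ⌈·⌉ = 1938
j=5: r + 4k = 2434.753769… → ⌈·⌉ = 2435
j=6: r + 5k = 2932.061461… → ⌈·⌉ = 2933
j=7: r + 6k = 3429.369153… → ⌈·⌉ = 3430
j=8: r + 7k = 3926.676846… → ⌈·⌉ = 3927
j=9: r + 8k = 4423.984538… → ⌈·⌉ = 4424
j=10: r + 9k = 4921.292230… → ⌈·⌉ = 4922
j=11: r + 10k = 5418.599923… → ⌈·⌉ = 5419
j=12: r + 11k = 5915.907615… → ⌈·⌉ = 5916
j=13: r + 12k = 6413.215307… → ⌈·⌉ = 6414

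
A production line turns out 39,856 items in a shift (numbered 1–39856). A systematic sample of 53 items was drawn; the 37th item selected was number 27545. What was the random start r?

k = 39856/53 = 752
r = 27545 − (37−1)×752 = 27545 − 27072 = 473

473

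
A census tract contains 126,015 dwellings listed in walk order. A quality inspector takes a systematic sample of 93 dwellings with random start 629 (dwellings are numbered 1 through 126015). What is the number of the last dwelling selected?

125289

k = 126015/93 = 1355
93rd selection = r + (93−1)·k = 629 + 92×1355 = 629 + 124660 = 125289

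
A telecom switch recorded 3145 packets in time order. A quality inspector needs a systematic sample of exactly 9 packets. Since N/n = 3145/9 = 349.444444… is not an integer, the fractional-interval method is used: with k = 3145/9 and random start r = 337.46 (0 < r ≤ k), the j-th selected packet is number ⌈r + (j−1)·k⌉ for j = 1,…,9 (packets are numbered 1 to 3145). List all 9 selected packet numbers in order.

338, 687, 1037, 1386, 1736, 2085, 2435, 2784, 3134

j=1: r + 0k = 337.46 → ⌈·⌉ = 338
j=2: r + 1k = 686.904444… → ⌈·⌉ = 687
j=3: r + 2k = 1036.348888… → ⌈·⌉ = 1037
j=4: r + 3k = 1385.793333… → ⌈·⌉ = 1386
j=5: r + 4k = 1735.237777… → ⌈·⌉ = 1736
j=6: r + 5k = 2084.682222… → ⌈·⌉ = 2085
j=7: r + 6k = 2434.126666… → ⌈·⌉ = 2435
j=8: r + 7k = 2783.571111… → ⌈·⌉ = 2784
j=9: r + 8k = 3133.015555… → ⌈·⌉ = 3134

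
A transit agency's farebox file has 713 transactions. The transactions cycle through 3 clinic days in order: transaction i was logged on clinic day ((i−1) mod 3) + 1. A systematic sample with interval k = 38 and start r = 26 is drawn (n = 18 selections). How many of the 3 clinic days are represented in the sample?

Consecutive selections differ by k = 38, so their clinic day numbers differ by 38 mod 3 = 2.
gcd(38, 3) = 1, so the sample visits 3/1 = 3 distinct residues mod 3.
Start 26 is clinic day 2; the clinic days hit are 1, 2, 3.

3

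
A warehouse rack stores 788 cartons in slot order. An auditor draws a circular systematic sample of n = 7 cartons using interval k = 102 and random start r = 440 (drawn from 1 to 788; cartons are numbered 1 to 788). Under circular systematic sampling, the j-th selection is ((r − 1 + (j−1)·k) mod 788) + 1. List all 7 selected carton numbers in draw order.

Selection 1: 440
Selection 2: 440 + 102 = 542
Selection 3: 542 + 102 = 644
Selection 4: 644 + 102 = 746
Selection 5: 746 + 102 = 848 → 848 − 788 = 60
Selection 6: 60 + 102 = 162
Selection 7: 162 + 102 = 264

440, 542, 644, 746, 60, 162, 264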